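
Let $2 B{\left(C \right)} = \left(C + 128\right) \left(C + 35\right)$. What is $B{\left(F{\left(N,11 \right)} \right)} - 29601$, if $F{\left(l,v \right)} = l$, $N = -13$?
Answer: $-28336$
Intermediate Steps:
$B{\left(C \right)} = \frac{\left(35 + C\right) \left(128 + C\right)}{2}$ ($B{\left(C \right)} = \frac{\left(C + 128\right) \left(C + 35\right)}{2} = \frac{\left(128 + C\right) \left(35 + C\right)}{2} = \frac{\left(35 + C\right) \left(128 + C\right)}{2}$)
$B{\left(F{\left(N,11 \right)} \right)} - 29601 = \left(2240 + \frac{\left(-13\right)^{2}}{2} + \frac{163}{2} \left(-13\right)\right) - 29601 = \left(2240 + \frac{1}{2} \cdot 169 - \frac{2119}{2}\right) - 29601 = \left(2240 + \frac{169}{2} - \frac{2119}{2}\right) - 29601 = 1265 - 29601 = -28336$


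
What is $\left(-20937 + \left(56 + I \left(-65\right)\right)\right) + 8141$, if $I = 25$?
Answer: $-14365$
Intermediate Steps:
$\left(-20937 + \left(56 + I \left(-65\right)\right)\right) + 8141 = \left(-20937 + \left(56 + 25 \left(-65\right)\right)\right) + 8141 = \left(-20937 + \left(56 - 1625\right)\right) + 8141 = \left(-20937 - 1569\right) + 8141 = -22506 + 8141 = -14365$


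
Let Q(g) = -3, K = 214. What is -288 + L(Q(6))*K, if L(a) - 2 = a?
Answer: -502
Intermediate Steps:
L(a) = 2 + a
-288 + L(Q(6))*K = -288 + (2 - 3)*214 = -288 - 1*214 = -288 - 214 = -502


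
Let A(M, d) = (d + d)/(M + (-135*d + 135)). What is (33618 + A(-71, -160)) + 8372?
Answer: 28427220/677 ≈ 41990.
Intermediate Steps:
A(M, d) = 2*d/(135 + M - 135*d) (A(M, d) = (2*d)/(M + (135 - 135*d)) = (2*d)/(135 + M - 135*d) = 2*d/(135 + M - 135*d))
(33618 + A(-71, -160)) + 8372 = (33618 + 2*(-160)/(135 - 71 - 135*(-160))) + 8372 = (33618 + 2*(-160)/(135 - 71 + 21600)) + 8372 = (33618 + 2*(-160)/21664) + 8372 = (33618 + 2*(-160)*(1/21664)) + 8372 = (33618 - 10/677) + 8372 = 22759376/677 + 8372 = 28427220/677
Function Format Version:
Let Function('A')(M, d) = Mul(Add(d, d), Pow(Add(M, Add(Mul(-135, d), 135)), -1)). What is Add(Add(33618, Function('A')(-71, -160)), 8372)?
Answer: Rational(28427220, 677) ≈ 41990.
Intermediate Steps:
Function('A')(M, d) = Mul(2, d, Pow(Add(135, M, Mul(-135, d)), -1)) (Function('A')(M, d) = Mul(Mul(2, d), Pow(Add(M, Add(135, Mul(-135, d))), -1)) = Mul(Mul(2, d), Pow(Add(135, M, Mul(-135, d)), -1)) = Mul(2, d, Pow(Add(135, M, Mul(-135, d)), -1)))
Add(Add(33618, Function('A')(-71, -160)), 8372) = Add(Add(33618, Mul(2, -160, Pow(Add(135, -71, Mul(-135, -160)), -1))), 8372) = Add(Add(33618, Mul(2, -160, Pow(Add(135, -71, 21600), -1))), 8372) = Add(Add(33618, Mul(2, -160, Pow(21664, -1))), 8372) = Add(Add(33618, Mul(2, -160, Rational(1, 21664))), 8372) = Add(Add(33618, Rational(-10, 677)), 8372) = Add(Rational(22759376, 677), 8372) = Rational(28427220, 677)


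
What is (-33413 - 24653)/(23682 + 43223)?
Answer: -58066/66905 ≈ -0.86789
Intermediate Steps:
(-33413 - 24653)/(23682 + 43223) = -58066/66905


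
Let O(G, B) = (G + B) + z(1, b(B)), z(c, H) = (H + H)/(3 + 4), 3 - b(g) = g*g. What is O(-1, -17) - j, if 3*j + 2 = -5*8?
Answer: -600/7 ≈ -85.714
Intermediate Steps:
j = -14 (j = -2/3 + (-5*8)/3 = -2/3 + (1/3)*(-40) = -2/3 - 40/3 = -14)
b(g) = 3 - g**2 (b(g) = 3 - g*g = 3 - g**2)
z(c, H) = 2*H/7 (z(c, H) = (2*H)/7 = (2*H)*(1/7) = 2*H/7)
O(G, B) = 6/7 + B + G - 2*B**2/7 (O(G, B) = (G + B) + 2*(3 - B**2)/7 = (B + G) + (6/7 - 2*B**2/7) = 6/7 + B + G - 2*B**2/7)
O(-1, -17) - j = (6/7 - 17 - 1 - 2/7*(-17)**2) - 1*(-14) = (6/7 - 17 - 1 - 2/7*289) + 14 = (6/7 - 17 - 1 - 578/7) + 14 = -698/7 + 14 = -600/7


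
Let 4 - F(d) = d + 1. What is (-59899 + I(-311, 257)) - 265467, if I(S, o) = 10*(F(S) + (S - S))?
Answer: -322226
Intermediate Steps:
F(d) = 3 - d (F(d) = 4 - (d + 1) = 4 - (1 + d) = 4 + (-1 - d) = 3 - d)
I(S, o) = 30 - 10*S (I(S, o) = 10*((3 - S) + (S - S)) = 10*((3 - S) + 0) = 10*(3 - S) = 30 - 10*S)
(-59899 + I(-311, 257)) - 265467 = (-59899 + (30 - 10*(-311))) - 265467 = (-59899 + (30 + 3110)) - 265467 = (-59899 + 3140) - 265467 = -56759 - 265467 = -322226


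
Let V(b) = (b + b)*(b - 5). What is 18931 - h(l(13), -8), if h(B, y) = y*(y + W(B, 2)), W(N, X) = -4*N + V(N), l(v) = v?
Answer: 20115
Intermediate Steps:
V(b) = 2*b*(-5 + b) (V(b) = (2*b)*(-5 + b) = 2*b*(-5 + b))
W(N, X) = -4*N + 2*N*(-5 + N)
h(B, y) = y*(y + 2*B*(-7 + B))
18931 - h(l(13), -8) = 18931 - (-8)*(-8 - 14*13 + 2*13**2) = 18931 - (-8)*(-8 - 182 + 2*169) = 18931 - (-8)*(-8 - 182 + 338) = 18931 - (-8)*148 = 18931 - 1*(-1184) = 18931 + 1184 = 20115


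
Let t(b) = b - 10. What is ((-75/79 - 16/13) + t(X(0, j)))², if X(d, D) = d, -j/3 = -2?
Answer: 156475081/1054729 ≈ 148.36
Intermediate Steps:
j = 6 (j = -3*(-2) = 6)
t(b) = -10 + b
((-75/79 - 16/13) + t(X(0, j)))² = ((-75/79 - 16/13) + (-10 + 0))² = ((-75*1/79 - 16*1/13) - 10)² = ((-75/79 - 16/13) - 10)² = (-2239/1027 - 10)² = (-12509/1027)² = 156475081/1054729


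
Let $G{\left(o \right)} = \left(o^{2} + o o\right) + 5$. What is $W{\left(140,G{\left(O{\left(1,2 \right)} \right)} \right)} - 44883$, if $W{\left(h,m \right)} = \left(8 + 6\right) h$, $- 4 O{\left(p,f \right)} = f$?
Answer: $-42923$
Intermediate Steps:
$O{\left(p,f \right)} = - \frac{f}{4}$
$G{\left(o \right)} = 5 + 2 o^{2}$ ($G{\left(o \right)} = \left(o^{2} + o^{2}\right) + 5 = 2 o^{2} + 5 = 5 + 2 o^{2}$)
$W{\left(h,m \right)} = 14 h$
$W{\left(140,G{\left(O{\left(1,2 \right)} \right)} \right)} - 44883 = 14 \cdot 140 - 44883 = 1960 - 44883 = -42923$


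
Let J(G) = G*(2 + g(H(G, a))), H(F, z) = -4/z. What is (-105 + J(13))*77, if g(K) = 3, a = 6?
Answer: -3080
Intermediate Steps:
J(G) = 5*G (J(G) = G*(2 + 3) = G*5 = 5*G)
(-105 + J(13))*77 = (-105 + 5*13)*77 = (-105 + 65)*77 = -40*77 = -3080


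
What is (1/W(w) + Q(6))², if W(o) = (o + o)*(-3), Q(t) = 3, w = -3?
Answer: 3025/324 ≈ 9.3364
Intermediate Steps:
W(o) = -6*o (W(o) = (2*o)*(-3) = -6*o)
(1/W(w) + Q(6))² = (1/(-6*(-3)) + 3)² = (1/18 + 3)² = (55/18)² = 3025/324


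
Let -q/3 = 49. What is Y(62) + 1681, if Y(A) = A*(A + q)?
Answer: -3589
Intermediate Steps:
q = -147 (q = -3*49 = -147)
Y(A) = A*(-147 + A) (Y(A) = A*(A - 147) = A*(-147 + A))
Y(62) + 1681 = 62*(-147 + 62) + 1681 = 62*(-85) + 1681 = -5270 + 1681 = -3589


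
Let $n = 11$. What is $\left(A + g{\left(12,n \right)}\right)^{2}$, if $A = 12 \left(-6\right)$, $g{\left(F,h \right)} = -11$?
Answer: $6889$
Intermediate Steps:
$A = -72$
$\left(A + g{\left(12,n \right)}\right)^{2} = \left(-72 - 11\right)^{2} = \left(-83\right)^{2} = 6889$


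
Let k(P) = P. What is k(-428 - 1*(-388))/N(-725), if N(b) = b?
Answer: 8/145 ≈ 0.055172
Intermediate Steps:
k(-428 - 1*(-388))/N(-725) = (-428 - 1*(-388))/(-725) = (-428 + 388)*(-1/725) = -40*(-1/725) = 8/145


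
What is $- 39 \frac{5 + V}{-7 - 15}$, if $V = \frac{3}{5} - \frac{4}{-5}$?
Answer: $\frac{624}{55} \approx 11.345$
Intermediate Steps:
$V = \frac{7}{5}$ ($V = 3 \cdot \frac{1}{5} - - \frac{4}{5} = \frac{3}{5} + \frac{4}{5} = \frac{7}{5} \approx 1.4$)
$- 39 \frac{5 + V}{-7 - 15} = - 39 \frac{5 + \frac{7}{5}}{-7 - 15} = - 39 \frac{32}{5 \left(-22\right)} = - 39 \cdot \frac{32}{5} \left(- \frac{1}{22}\right) = \left(-39\right) \left(- \frac{16}{55}\right) = \frac{624}{55}$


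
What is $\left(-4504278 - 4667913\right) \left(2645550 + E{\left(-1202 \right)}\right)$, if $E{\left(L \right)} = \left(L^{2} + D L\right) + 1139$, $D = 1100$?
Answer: $-25400484330963$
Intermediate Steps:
$E{\left(L \right)} = 1139 + L^{2} + 1100 L$ ($E{\left(L \right)} = \left(L^{2} + 1100 L\right) + 1139 = 1139 + L^{2} + 1100 L$)
$\left(-4504278 - 4667913\right) \left(2645550 + E{\left(-1202 \right)}\right) = \left(-4504278 - 4667913\right) \left(2645550 + \left(1139 + \left(-1202\right)^{2} + 1100 \left(-1202\right)\right)\right) = - 9172191 \left(2645550 + \left(1139 + 1444804 - 1322200\right)\right) = - 9172191 \left(2645550 + 123743\right) = \left(-9172191\right) 2769293 = -25400484330963$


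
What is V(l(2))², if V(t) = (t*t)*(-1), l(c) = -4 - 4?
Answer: 4096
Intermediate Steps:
l(c) = -8
V(t) = -t² (V(t) = t²*(-1) = -t²)
V(l(2))² = (-1*(-8)²)² = (-1*64)² = (-64)² = 4096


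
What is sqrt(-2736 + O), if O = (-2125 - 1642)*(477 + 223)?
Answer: 2*I*sqrt(659909) ≈ 1624.7*I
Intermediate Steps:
O = -2636900 (O = -3767*700 = -2636900)
sqrt(-2736 + O) = sqrt(-2736 - 2636900) = sqrt(-2639636) = 2*I*sqrt(659909)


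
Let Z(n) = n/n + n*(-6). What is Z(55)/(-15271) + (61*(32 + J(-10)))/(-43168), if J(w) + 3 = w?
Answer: -184043/34695712 ≈ -0.0053045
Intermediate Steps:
J(w) = -3 + w
Z(n) = 1 - 6*n
Z(55)/(-15271) + (61*(32 + J(-10)))/(-43168) = (1 - 6*55)/(-15271) + (61*(32 + (-3 - 10)))/(-43168) = (1 - 330)*(-1/15271) + (61*(32 - 13))*(-1/43168) = -329*(-1/15271) + (61*19)*(-1/43168) = 329/15271 + 1159*(-1/43168) = 329/15271 - 61/2272 = -184043/34695712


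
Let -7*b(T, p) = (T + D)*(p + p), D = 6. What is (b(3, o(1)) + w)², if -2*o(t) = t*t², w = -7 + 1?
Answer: 1089/49 ≈ 22.224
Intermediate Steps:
w = -6
o(t) = -t³/2 (o(t) = -t*t²/2 = -t³/2)
b(T, p) = -2*p*(6 + T)/7 (b(T, p) = -(T + 6)*(p + p)/7 = -(6 + T)*2*p/7 = -2*p*(6 + T)/7)
(b(3, o(1)) + w)² = (-2*(-½*1³)*(6 + 3)/7 - 6)² = (-2/7*(-½*1)*9 - 6)² = (-2/7*(-½)*9 - 6)² = (9/7 - 6)² = (-33/7)² = 1089/49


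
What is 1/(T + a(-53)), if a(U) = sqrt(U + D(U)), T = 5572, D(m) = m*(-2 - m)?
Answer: 1393/7762485 - I*sqrt(689)/15524970 ≈ 0.00017945 - 1.6907e-6*I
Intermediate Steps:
a(U) = sqrt(U - U*(2 + U))
1/(T + a(-53)) = 1/(5572 + sqrt(-53*(-1 - 1*(-53)))) = 1/(5572 + sqrt(-53*(-1 + 53))) = 1/(5572 + sqrt(-53*52)) = 1/(5572 + sqrt(-2756)) = 1/(5572 + 2*I*sqrt(689))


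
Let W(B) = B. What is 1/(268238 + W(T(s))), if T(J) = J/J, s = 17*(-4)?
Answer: 1/268239 ≈ 3.7280e-6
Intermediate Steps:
s = -68
T(J) = 1
1/(268238 + W(T(s))) = 1/(268238 + 1) = 1/268239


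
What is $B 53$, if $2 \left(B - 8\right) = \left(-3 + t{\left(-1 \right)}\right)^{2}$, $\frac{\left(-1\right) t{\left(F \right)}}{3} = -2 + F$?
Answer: $1378$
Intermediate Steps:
$t{\left(F \right)} = 6 - 3 F$ ($t{\left(F \right)} = - 3 \left(-2 + F\right) = 6 - 3 F$)
$B = 26$ ($B = 8 + \frac{\left(-3 + \left(6 - -3\right)\right)^{2}}{2} = 8 + \frac{\left(-3 + \left(6 + 3\right)\right)^{2}}{2} = 8 + \frac{\left(-3 + 9\right)^{2}}{2} = 8 + \frac{6^{2}}{2} = 8 + \frac{1}{2} \cdot 36 = 8 + 18 = 26$)
$B 53 = 26 \cdot 53 = 1378$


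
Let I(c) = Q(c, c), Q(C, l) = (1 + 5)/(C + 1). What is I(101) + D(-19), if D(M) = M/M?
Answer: 18/17 ≈ 1.0588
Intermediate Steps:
Q(C, l) = 6/(1 + C)
I(c) = 6/(1 + c)
D(M) = 1
I(101) + D(-19) = 6/(1 + 101) + 1 = 6/102 + 1 = 6*(1/102) + 1 = 1/17 + 1 = 18/17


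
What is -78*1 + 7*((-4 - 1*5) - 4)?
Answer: -169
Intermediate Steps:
-78*1 + 7*((-4 - 1*5) - 4) = -78 + 7*((-4 - 5) - 4) = -78 + 7*(-9 - 4) = -78 + 7*(-13) = -78 - 91 = -169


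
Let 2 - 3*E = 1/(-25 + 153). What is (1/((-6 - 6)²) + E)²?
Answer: 597529/1327104 ≈ 0.45025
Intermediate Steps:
E = 85/128 (E = ⅔ - 1/(3*(-25 + 153)) = ⅔ - ⅓/128 = ⅔ - ⅓*1/128 = ⅔ - 1/384 = 85/128 ≈ 0.66406)
(1/((-6 - 6)²) + E)² = (1/((-6 - 6)²) + 85/128)² = (1/((-12)²) + 85/128)² = (1/144 + 85/128)² = (773/1152)² = 597529/1327104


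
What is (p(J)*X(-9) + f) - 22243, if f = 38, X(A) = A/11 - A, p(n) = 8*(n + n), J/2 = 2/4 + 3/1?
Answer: -234175/11 ≈ -21289.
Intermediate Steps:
J = 7 (J = 2*(2/4 + 3/1) = 2*(2*(¼) + 3*1) = 2*(½ + 3) = 2*(7/2) = 7)
p(n) = 16*n (p(n) = 8*(2*n) = 16*n)
X(A) = -10*A/11 (X(A) = A*(1/11) - A = A/11 - A = -10*A/11)
(p(J)*X(-9) + f) - 22243 = ((16*7)*(-10/11*(-9)) + 38) - 22243 = (112*(90/11) + 38) - 22243 = (10080/11 + 38) - 22243 = 10498/11 - 22243 = -234175/11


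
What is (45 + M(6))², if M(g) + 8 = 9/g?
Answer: 5929/4 ≈ 1482.3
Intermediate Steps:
M(g) = -8 + 9/g
(45 + M(6))² = (45 + (-8 + 9/6))² = (45 + (-8 + 9*(⅙)))² = (45 + (-8 + 3/2))² = (45 - 13/2)² = (77/2)² = 5929/4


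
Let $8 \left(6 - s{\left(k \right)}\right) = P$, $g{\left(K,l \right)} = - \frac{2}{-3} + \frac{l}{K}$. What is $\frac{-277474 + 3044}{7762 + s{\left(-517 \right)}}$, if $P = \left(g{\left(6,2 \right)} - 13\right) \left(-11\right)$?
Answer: $- \frac{548860}{15503} \approx -35.403$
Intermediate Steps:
$g{\left(K,l \right)} = \frac{2}{3} + \frac{l}{K}$ ($g{\left(K,l \right)} = \left(-2\right) \left(- \frac{1}{3}\right) + \frac{l}{K} = \frac{2}{3} + \frac{l}{K}$)
$P = 132$ ($P = \left(\left(\frac{2}{3} + \frac{2}{6}\right) - 13\right) \left(-11\right) = \left(\left(\frac{2}{3} + 2 \cdot \frac{1}{6}\right) - 13\right) \left(-11\right) = \left(\left(\frac{2}{3} + \frac{1}{3}\right) - 13\right) \left(-11\right) = \left(1 - 13\right) \left(-11\right) = \left(-12\right) \left(-11\right) = 132$)
$s{\left(k \right)} = - \frac{21}{2}$ ($s{\left(k \right)} = 6 - \frac{33}{2} = - \frac{21}{2}$)
$\frac{-277474 + 3044}{7762 + s{\left(-517 \right)}} = \frac{-277474 + 3044}{7762 - \frac{21}{2}} = - \frac{274430}{\frac{15503}{2}} = \left(-274430\right) \frac{2}{15503} = - \frac{548860}{15503}$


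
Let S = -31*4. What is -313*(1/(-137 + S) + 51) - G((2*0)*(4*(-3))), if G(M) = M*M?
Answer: -4166030/261 ≈ -15962.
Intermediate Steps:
S = -124
G(M) = M²
-313*(1/(-137 + S) + 51) - G((2*0)*(4*(-3))) = -313*(1/(-137 - 124) + 51) - ((2*0)*(4*(-3)))² = -313*(1/(-261) + 51) - (0*(-12))² = -313*(-1/261 + 51) - 1*0² = -313*13310/261 - 1*0 = -4166030/261 + 0 = -4166030/261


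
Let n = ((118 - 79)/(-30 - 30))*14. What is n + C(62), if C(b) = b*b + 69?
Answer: 39039/10 ≈ 3903.9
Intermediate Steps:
n = -91/10 (n = (39/(-60))*14 = (39*(-1/60))*14 = -13/20*14 = -91/10 ≈ -9.1000)
C(b) = 69 + b**2 (C(b) = b**2 + 69 = 69 + b**2)
n + C(62) = -91/10 + (69 + 62**2) = -91/10 + (69 + 3844) = -91/10 + 3913 = 39039/10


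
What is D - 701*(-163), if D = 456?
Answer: 114719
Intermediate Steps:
D - 701*(-163) = 456 - 701*(-163) = 456 + 114263 = 114719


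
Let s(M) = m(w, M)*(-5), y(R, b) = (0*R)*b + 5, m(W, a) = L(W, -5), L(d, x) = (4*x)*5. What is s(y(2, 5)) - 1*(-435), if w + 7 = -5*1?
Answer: 935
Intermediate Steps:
w = -12 (w = -7 - 5*1 = -7 - 5 = -12)
L(d, x) = 20*x
m(W, a) = -100 (m(W, a) = 20*(-5) = -100)
y(R, b) = 5 (y(R, b) = 0*b + 5 = 0 + 5 = 5)
s(M) = 500 (s(M) = -100*(-5) = 500)
s(y(2, 5)) - 1*(-435) = 500 - 1*(-435) = 500 + 435 = 935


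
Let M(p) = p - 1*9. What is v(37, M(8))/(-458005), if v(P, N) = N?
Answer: 1/458005 ≈ 2.1834e-6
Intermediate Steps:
M(p) = -9 + p (M(p) = p - 9 = -9 + p)
v(37, M(8))/(-458005) = (-9 + 8)/(-458005) = -1*(-1/458005) = 1/458005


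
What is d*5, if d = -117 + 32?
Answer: -425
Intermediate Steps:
d = -85
d*5 = -85*5 = -425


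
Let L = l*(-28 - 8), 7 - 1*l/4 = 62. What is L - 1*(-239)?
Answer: 8159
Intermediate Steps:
l = -220 (l = 28 - 4*62 = 28 - 248 = -220)
L = 7920 (L = -220*(-28 - 8) = -220*(-36) = 7920)
L - 1*(-239) = 7920 - 1*(-239) = 7920 + 239 = 8159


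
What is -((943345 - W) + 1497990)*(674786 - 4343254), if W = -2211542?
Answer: 17068930382436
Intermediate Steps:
-((943345 - W) + 1497990)*(674786 - 4343254) = -((943345 - 1*(-2211542)) + 1497990)*(674786 - 4343254) = -((943345 + 2211542) + 1497990)*(-3668468) = -(3154887 + 1497990)*(-3668468) = -4652877*(-3668468) = -1*(-17068930382436) = 17068930382436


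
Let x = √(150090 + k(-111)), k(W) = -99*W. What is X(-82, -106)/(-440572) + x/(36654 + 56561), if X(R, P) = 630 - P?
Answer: -184/110143 + √161079/93215 ≈ 0.0026350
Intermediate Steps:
x = √161079 (x = √(150090 - 99*(-111)) = √(150090 + 10989) = √161079 ≈ 401.35)
X(-82, -106)/(-440572) + x/(36654 + 56561) = (630 - 1*(-106))/(-440572) + √161079/(36654 + 56561) = (630 + 106)*(-1/440572) + √161079/93215 = 736*(-1/440572) + √161079*(1/93215) = -184/110143 + √161079/93215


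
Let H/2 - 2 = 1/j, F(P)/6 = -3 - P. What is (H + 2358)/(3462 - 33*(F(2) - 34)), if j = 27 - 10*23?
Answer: 79914/188587 ≈ 0.42375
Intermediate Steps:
j = -203 (j = 27 - 230 = -203)
F(P) = -18 - 6*P (F(P) = 6*(-3 - P) = -18 - 6*P)
H = 810/203 (H = 4 + 2/(-203) = 4 + 2*(-1/203) = 4 - 2/203 = 810/203 ≈ 3.9901)
(H + 2358)/(3462 - 33*(F(2) - 34)) = (810/203 + 2358)/(3462 - 33*((-18 - 6*2) - 34)) = 479484/(203*(3462 - 33*((-18 - 12) - 34))) = 479484/(203*(3462 - 33*(-30 - 34))) = 479484/(203*(3462 - 33*(-64))) = 479484/(203*(3462 + 2112)) = (479484/203)/5574 = (479484/203)*(1/5574) = 79914/188587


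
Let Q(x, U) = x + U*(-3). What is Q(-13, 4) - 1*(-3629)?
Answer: 3604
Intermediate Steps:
Q(x, U) = x - 3*U
Q(-13, 4) - 1*(-3629) = (-13 - 3*4) - 1*(-3629) = (-13 - 12) + 3629 = -25 + 3629 = 3604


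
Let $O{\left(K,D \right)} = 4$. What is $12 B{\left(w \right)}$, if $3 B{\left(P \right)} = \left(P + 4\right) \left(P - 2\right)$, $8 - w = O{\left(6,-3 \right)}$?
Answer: $64$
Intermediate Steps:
$w = 4$ ($w = 8 - 4 = 4$)
$B{\left(P \right)} = \frac{\left(-2 + P\right) \left(4 + P\right)}{3}$ ($B{\left(P \right)} = \frac{\left(P + 4\right) \left(P - 2\right)}{3} = \frac{\left(4 + P\right) \left(-2 + P\right)}{3} = \frac{\left(-2 + P\right) \left(4 + P\right)}{3}$)
$12 B{\left(w \right)} = 12 \left(- \frac{8}{3} + \frac{4^{2}}{3} + \frac{2}{3} \cdot 4\right) = 12 \left(- \frac{8}{3} + \frac{1}{3} \cdot 16 + \frac{8}{3}\right) = 12 \left(- \frac{8}{3} + \frac{16}{3} + \frac{8}{3}\right) = 12 \cdot \frac{16}{3} = 64$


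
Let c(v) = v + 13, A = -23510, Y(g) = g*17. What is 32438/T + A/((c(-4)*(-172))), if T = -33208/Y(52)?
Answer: -389361403/458982 ≈ -848.32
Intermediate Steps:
Y(g) = 17*g
T = -8302/221 (T = -33208/(17*52) = -33208/884 = -33208*1/884 = -8302/221 ≈ -37.566)
c(v) = 13 + v
32438/T + A/((c(-4)*(-172))) = 32438/(-8302/221) - 23510*(-1/(172*(13 - 4))) = 32438*(-221/8302) - 23510/(9*(-172)) = -512057/593 - 23510/(-1548) = -512057/593 - 23510*(-1/1548) = -512057/593 + 11755/774 = -389361403/458982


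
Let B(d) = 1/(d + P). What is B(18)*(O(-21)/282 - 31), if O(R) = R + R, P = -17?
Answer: -1464/47 ≈ -31.149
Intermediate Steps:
B(d) = 1/(-17 + d) (B(d) = 1/(d - 17) = 1/(-17 + d))
O(R) = 2*R
B(18)*(O(-21)/282 - 31) = ((2*(-21))/282 - 31)/(-17 + 18) = (-42*1/282 - 31)/1 = 1*(-7/47 - 31) = 1*(-1464/47) = -1464/47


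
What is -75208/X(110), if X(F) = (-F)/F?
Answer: 75208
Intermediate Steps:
X(F) = -1
-75208/X(110) = -75208/(-1) = -75208*(-1) = 75208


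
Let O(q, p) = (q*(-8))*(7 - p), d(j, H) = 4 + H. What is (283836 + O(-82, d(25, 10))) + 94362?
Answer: 373606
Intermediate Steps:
O(q, p) = -8*q*(7 - p) (O(q, p) = (-8*q)*(7 - p) = -8*q*(7 - p))
(283836 + O(-82, d(25, 10))) + 94362 = (283836 + 8*(-82)*(-7 + (4 + 10))) + 94362 = (283836 + 8*(-82)*(-7 + 14)) + 94362 = (283836 + 8*(-82)*7) + 94362 = (283836 - 4592) + 94362 = 279244 + 94362 = 373606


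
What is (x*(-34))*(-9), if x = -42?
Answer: -12852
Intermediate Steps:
(x*(-34))*(-9) = -42*(-34)*(-9) = 1428*(-9) = -12852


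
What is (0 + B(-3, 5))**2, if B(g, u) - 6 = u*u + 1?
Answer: 1024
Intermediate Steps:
B(g, u) = 7 + u**2 (B(g, u) = 6 + (u*u + 1) = 6 + (u**2 + 1) = 6 + (1 + u**2) = 7 + u**2)
(0 + B(-3, 5))**2 = (0 + (7 + 5**2))**2 = (0 + (7 + 25))**2 = (0 + 32)**2 = 32**2 = 1024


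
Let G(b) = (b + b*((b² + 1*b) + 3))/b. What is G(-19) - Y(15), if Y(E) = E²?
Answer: 121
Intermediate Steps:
G(b) = (b + b*(3 + b + b²))/b (G(b) = (b + b*((b² + b) + 3))/b = (b + b*((b + b²) + 3))/b = (b + b*(3 + b + b²))/b)
G(-19) - Y(15) = (4 - 19 + (-19)²) - 1*15² = (4 - 19 + 361) - 1*225 = 346 - 225 = 121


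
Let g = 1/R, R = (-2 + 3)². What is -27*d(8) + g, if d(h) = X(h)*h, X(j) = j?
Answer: -1727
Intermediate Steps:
R = 1 (R = 1² = 1)
g = 1 (g = 1/1 = 1)
d(h) = h² (d(h) = h*h = h²)
-27*d(8) + g = -27*8² + 1 = -27*64 + 1 = -1728 + 1 = -1727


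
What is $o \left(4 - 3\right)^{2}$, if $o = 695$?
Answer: $695$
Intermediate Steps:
$o \left(4 - 3\right)^{2} = 695 \left(4 - 3\right)^{2} = 695 \cdot 1^{2} = 695 \cdot 1 = 695$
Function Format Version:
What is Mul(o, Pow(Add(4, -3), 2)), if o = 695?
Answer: 695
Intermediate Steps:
Mul(o, Pow(Add(4, -3), 2)) = Mul(695, Pow(Add(4, -3), 2)) = Mul(695, Pow(1, 2)) = Mul(695, 1) = 695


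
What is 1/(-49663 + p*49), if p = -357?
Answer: -1/67156 ≈ -1.4891e-5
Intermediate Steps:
1/(-49663 + p*49) = 1/(-49663 - 357*49) = 1/(-49663 - 17493) = 1/(-67156) = -1/67156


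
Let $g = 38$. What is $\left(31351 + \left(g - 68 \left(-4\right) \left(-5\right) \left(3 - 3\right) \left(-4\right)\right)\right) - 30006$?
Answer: $1383$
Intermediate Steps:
$\left(31351 + \left(g - 68 \left(-4\right) \left(-5\right) \left(3 - 3\right) \left(-4\right)\right)\right) - 30006 = \left(31351 + \left(38 - 68 \left(-4\right) \left(-5\right) \left(3 - 3\right) \left(-4\right)\right)\right) - 30006 = \left(31351 + \left(38 - 68 \cdot 20 \cdot 0 \left(-4\right)\right)\right) - 30006 = \left(31351 + \left(38 - 68 \cdot 20 \cdot 0\right)\right) - 30006 = \left(31351 + \left(38 - 0\right)\right) - 30006 = \left(31351 + \left(38 + 0\right)\right) - 30006 = \left(31351 + 38\right) - 30006 = 31389 - 30006 = 1383$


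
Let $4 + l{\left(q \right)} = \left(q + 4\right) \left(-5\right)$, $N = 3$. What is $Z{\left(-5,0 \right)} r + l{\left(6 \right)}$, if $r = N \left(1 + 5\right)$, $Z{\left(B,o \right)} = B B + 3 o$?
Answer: $396$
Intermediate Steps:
$Z{\left(B,o \right)} = B^{2} + 3 o$
$r = 18$ ($r = 3 \left(1 + 5\right) = 3 \cdot 6 = 18$)
$l{\left(q \right)} = -24 - 5 q$ ($l{\left(q \right)} = -4 + \left(q + 4\right) \left(-5\right) = -4 + \left(4 + q\right) \left(-5\right) = -4 - \left(20 + 5 q\right) = -24 - 5 q$)
$Z{\left(-5,0 \right)} r + l{\left(6 \right)} = \left(\left(-5\right)^{2} + 3 \cdot 0\right) 18 - 54 = \left(25 + 0\right) 18 - 54 = 25 \cdot 18 - 54 = 450 - 54 = 396$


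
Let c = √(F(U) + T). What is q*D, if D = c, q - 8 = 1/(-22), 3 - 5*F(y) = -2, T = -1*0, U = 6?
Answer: 175/22 ≈ 7.9545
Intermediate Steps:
T = 0
F(y) = 1 (F(y) = ⅗ - ⅕*(-2) = ⅗ + ⅖ = 1)
c = 1 (c = √(1 + 0) = √1 = 1)
q = 175/22 (q = 8 + 1/(-22) = 8 - 1/22 = 175/22 ≈ 7.9545)
D = 1
q*D = (175/22)*1 = 175/22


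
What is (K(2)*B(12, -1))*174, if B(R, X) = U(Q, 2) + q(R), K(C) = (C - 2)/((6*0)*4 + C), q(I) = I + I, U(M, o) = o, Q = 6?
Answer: 0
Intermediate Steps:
q(I) = 2*I
K(C) = (-2 + C)/C (K(C) = (-2 + C)/(0*4 + C) = (-2 + C)/(0 + C) = (-2 + C)/C)
B(R, X) = 2 + 2*R
(K(2)*B(12, -1))*174 = (((-2 + 2)/2)*(2 + 2*12))*174 = (((½)*0)*(2 + 24))*174 = (0*26)*174 = 0*174 = 0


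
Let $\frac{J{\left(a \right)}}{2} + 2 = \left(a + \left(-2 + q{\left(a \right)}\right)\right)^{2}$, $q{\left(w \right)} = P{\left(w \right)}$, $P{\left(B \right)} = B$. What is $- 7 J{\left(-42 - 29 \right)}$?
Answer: $-290276$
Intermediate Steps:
$q{\left(w \right)} = w$
$J{\left(a \right)} = -4 + 2 \left(-2 + 2 a\right)^{2}$ ($J{\left(a \right)} = -4 + 2 \left(a + \left(-2 + a\right)\right)^{2} = -4 + 2 \left(-2 + 2 a\right)^{2}$)
$- 7 J{\left(-42 - 29 \right)} = - 7 \left(-4 + 8 \left(-1 - 71\right)^{2}\right) = - 7 \left(-4 + 8 \left(-72\right)^{2}\right) = - 7 \left(-4 + 8 \cdot 5184\right) = - 7 \left(-4 + 41472\right) = \left(-7\right) 41468 = -290276$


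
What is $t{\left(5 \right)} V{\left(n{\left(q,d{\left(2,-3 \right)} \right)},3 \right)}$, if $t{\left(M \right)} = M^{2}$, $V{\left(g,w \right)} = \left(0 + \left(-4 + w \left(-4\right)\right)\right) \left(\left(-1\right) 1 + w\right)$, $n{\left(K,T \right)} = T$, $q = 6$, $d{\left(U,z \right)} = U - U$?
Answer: $-800$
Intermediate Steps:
$d{\left(U,z \right)} = 0$
$V{\left(g,w \right)} = \left(-1 + w\right) \left(-4 - 4 w\right)$ ($V{\left(g,w \right)} = \left(0 - \left(4 + 4 w\right)\right) \left(-1 + w\right) = \left(-4 - 4 w\right) \left(-1 + w\right) = \left(-1 + w\right) \left(-4 - 4 w\right)$)
$t{\left(5 \right)} V{\left(n{\left(q,d{\left(2,-3 \right)} \right)},3 \right)} = 5^{2} \left(4 - 4 \cdot 3^{2}\right) = 25 \left(4 - 36\right) = 25 \left(-32\right) = -800$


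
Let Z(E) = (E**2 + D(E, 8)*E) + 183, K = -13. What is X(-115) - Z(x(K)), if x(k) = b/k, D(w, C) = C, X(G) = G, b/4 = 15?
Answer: -47722/169 ≈ -282.38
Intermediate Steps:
b = 60 (b = 4*15 = 60)
x(k) = 60/k
Z(E) = 183 + E**2 + 8*E (Z(E) = (E**2 + 8*E) + 183 = 183 + E**2 + 8*E)
X(-115) - Z(x(K)) = -115 - (183 + (60/(-13))**2 + 8*(60/(-13))) = -115 - (183 + (60*(-1/13))**2 + 8*(60*(-1/13))) = -115 - (183 + (-60/13)**2 + 8*(-60/13)) = -115 - (183 + 3600/169 - 480/13) = -115 - 1*28287/169 = -115 - 28287/169 = -47722/169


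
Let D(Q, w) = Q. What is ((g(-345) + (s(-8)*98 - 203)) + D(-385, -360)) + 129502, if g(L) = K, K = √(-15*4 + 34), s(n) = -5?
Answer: 128424 + I*√26 ≈ 1.2842e+5 + 5.099*I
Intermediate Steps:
K = I*√26 (K = √(-60 + 34) = √(-26) = I*√26 ≈ 5.099*I)
g(L) = I*√26
((g(-345) + (s(-8)*98 - 203)) + D(-385, -360)) + 129502 = ((I*√26 + (-5*98 - 203)) - 385) + 129502 = ((I*√26 + (-490 - 203)) - 385) + 129502 = ((I*√26 - 693) - 385) + 129502 = ((-693 + I*√26) - 385) + 129502 = (-1078 + I*√26) + 129502 = 128424 + I*√26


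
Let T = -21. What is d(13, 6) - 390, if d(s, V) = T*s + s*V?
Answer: -585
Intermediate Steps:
d(s, V) = -21*s + V*s (d(s, V) = -21*s + s*V = -21*s + V*s)
d(13, 6) - 390 = 13*(-21 + 6) - 390 = 13*(-15) - 390 = -195 - 390 = -585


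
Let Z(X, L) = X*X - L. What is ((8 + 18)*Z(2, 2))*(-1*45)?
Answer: -2340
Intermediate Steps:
Z(X, L) = X**2 - L
((8 + 18)*Z(2, 2))*(-1*45) = ((8 + 18)*(2**2 - 1*2))*(-1*45) = (26*(4 - 2))*(-45) = (26*2)*(-45) = 52*(-45) = -2340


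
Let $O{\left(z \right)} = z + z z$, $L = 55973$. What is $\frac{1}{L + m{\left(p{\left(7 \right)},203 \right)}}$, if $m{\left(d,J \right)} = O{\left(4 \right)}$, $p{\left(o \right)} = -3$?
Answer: $\frac{1}{55993} \approx 1.7859 \cdot 10^{-5}$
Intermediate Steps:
$O{\left(z \right)} = z + z^{2}$
$m{\left(d,J \right)} = 20$ ($m{\left(d,J \right)} = 4 \left(1 + 4\right) = 4 \cdot 5 = 20$)
$\frac{1}{L + m{\left(p{\left(7 \right)},203 \right)}} = \frac{1}{55973 + 20} = \frac{1}{55993}$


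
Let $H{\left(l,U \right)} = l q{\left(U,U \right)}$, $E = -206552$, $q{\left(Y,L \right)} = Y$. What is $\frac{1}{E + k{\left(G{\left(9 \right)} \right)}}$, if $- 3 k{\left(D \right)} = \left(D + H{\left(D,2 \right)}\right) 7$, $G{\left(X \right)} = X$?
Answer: $- \frac{1}{206615} \approx -4.8399 \cdot 10^{-6}$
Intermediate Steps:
$H{\left(l,U \right)} = U l$ ($H{\left(l,U \right)} = l U = U l$)
$k{\left(D \right)} = - 7 D$ ($k{\left(D \right)} = - \frac{\left(D + 2 D\right) 7}{3} = - \frac{3 D 7}{3} = - \frac{21 D}{3} = - 7 D$)
$\frac{1}{E + k{\left(G{\left(9 \right)} \right)}} = \frac{1}{-206552 - 63} = \frac{1}{-206615} = - \frac{1}{206615}$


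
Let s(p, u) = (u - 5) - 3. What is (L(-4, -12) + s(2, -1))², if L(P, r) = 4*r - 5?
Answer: 3844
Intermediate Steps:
s(p, u) = -8 + u (s(p, u) = (-5 + u) - 3 = -8 + u)
L(P, r) = -5 + 4*r
(L(-4, -12) + s(2, -1))² = ((-5 + 4*(-12)) + (-8 - 1))² = ((-5 - 48) - 9)² = (-53 - 9)² = (-62)² = 3844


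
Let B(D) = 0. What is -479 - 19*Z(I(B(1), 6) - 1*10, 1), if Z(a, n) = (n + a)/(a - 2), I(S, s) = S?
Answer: -1973/4 ≈ -493.25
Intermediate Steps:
Z(a, n) = (a + n)/(-2 + a)
-479 - 19*Z(I(B(1), 6) - 1*10, 1) = -479 - 19*((0 - 1*10) + 1)/(-2 + (0 - 1*10)) = -479 - 19*((0 - 10) + 1)/(-2 + (0 - 10)) = -479 - 19*(-10 + 1)/(-2 - 10) = -479 - 19*(-9)/(-12) = -479 - (-19)*(-9)/12 = -479 - 19*3/4 = -479 - 57/4 = -1973/4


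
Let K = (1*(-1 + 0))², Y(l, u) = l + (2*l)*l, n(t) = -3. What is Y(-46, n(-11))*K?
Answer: 4186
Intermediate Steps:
Y(l, u) = l + 2*l²
K = 1 (K = (1*(-1))² = (-1)² = 1)
Y(-46, n(-11))*K = -46*(1 + 2*(-46))*1 = -46*(1 - 92)*1 = -46*(-91)*1 = 4186*1 = 4186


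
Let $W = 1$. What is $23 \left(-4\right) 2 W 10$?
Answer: $-1840$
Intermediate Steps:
$23 \left(-4\right) 2 W 10 = 23 \left(-4\right) 2 \cdot 1 \cdot 10 = 23 \left(\left(-8\right) 1\right) 10 = 23 \left(-8\right) 10 = \left(-184\right) 10 = -1840$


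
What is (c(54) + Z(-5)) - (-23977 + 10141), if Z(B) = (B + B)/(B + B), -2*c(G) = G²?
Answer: 12379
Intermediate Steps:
c(G) = -G²/2
Z(B) = 1 (Z(B) = (2*B)/((2*B)) = (2*B)*(1/(2*B)) = 1)
(c(54) + Z(-5)) - (-23977 + 10141) = (-½*54² + 1) - (-23977 + 10141) = (-½*2916 + 1) - 1*(-13836) = (-1458 + 1) + 13836 = -1457 + 13836 = 12379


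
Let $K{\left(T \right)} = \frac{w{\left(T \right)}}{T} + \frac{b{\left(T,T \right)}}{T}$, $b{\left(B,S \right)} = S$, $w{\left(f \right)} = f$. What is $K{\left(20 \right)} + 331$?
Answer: $333$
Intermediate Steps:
$K{\left(T \right)} = 2$ ($K{\left(T \right)} = \frac{T}{T} + \frac{T}{T} = 1 + 1 = 2$)
$K{\left(20 \right)} + 331 = 2 + 331 = 333$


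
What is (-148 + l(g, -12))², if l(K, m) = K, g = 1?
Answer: 21609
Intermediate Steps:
(-148 + l(g, -12))² = (-148 + 1)² = (-147)² = 21609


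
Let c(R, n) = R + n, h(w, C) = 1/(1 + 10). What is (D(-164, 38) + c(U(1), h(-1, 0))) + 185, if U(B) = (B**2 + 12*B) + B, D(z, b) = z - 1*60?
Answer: -274/11 ≈ -24.909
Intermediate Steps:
D(z, b) = -60 + z (D(z, b) = z - 60 = -60 + z)
h(w, C) = 1/11
U(B) = B**2 + 13*B
(D(-164, 38) + c(U(1), h(-1, 0))) + 185 = ((-60 - 164) + (1*(13 + 1) + 1/11)) + 185 = (-224 + (1*14 + 1/11)) + 185 = (-224 + (14 + 1/11)) + 185 = (-224 + 155/11) + 185 = -2309/11 + 185 = -274/11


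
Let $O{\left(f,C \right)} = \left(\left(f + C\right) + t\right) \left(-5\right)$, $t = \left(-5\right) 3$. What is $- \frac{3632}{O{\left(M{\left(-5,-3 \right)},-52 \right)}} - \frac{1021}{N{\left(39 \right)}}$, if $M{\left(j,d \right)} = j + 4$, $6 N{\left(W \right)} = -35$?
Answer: $\frac{97786}{595} \approx 164.35$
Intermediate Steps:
$N{\left(W \right)} = - \frac{35}{6}$ ($N{\left(W \right)} = \frac{1}{6} \left(-35\right) = - \frac{35}{6}$)
$t = -15$
$M{\left(j,d \right)} = 4 + j$
$O{\left(f,C \right)} = 75 - 5 C - 5 f$ ($O{\left(f,C \right)} = \left(\left(f + C\right) - 15\right) \left(-5\right) = \left(\left(C + f\right) - 15\right) \left(-5\right) = \left(-15 + C + f\right) \left(-5\right) = 75 - 5 C - 5 f$)
$- \frac{3632}{O{\left(M{\left(-5,-3 \right)},-52 \right)}} - \frac{1021}{N{\left(39 \right)}} = - \frac{3632}{75 - -260 - 5 \left(4 - 5\right)} - \frac{1021}{- \frac{35}{6}} = - \frac{3632}{75 + 260 - -5} - - \frac{6126}{35} = - \frac{3632}{75 + 260 + 5} + \frac{6126}{35} = - \frac{3632}{340} + \frac{6126}{35} = \left(-3632\right) \frac{1}{340} + \frac{6126}{35} = - \frac{908}{85} + \frac{6126}{35} = \frac{97786}{595}$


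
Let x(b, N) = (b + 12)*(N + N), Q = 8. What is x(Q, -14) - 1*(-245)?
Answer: -315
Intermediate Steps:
x(b, N) = 2*N*(12 + b) (x(b, N) = (12 + b)*(2*N) = 2*N*(12 + b))
x(Q, -14) - 1*(-245) = 2*(-14)*(12 + 8) - 1*(-245) = 2*(-14)*20 + 245 = -560 + 245 = -315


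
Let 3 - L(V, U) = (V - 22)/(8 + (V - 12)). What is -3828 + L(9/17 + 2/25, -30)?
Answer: -5520916/1441 ≈ -3831.3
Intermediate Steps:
L(V, U) = 3 - (-22 + V)/(-4 + V) (L(V, U) = 3 - (V - 22)/(8 + (V - 12)) = 3 - (-22 + V)/(8 + (-12 + V)) = 3 - (-22 + V)/(-4 + V))
-3828 + L(9/17 + 2/25, -30) = -3828 + 2*(5 + (9/17 + 2/25))/(-4 + (9/17 + 2/25)) = -3828 + 2*(5 + 259/425)/(-4 + 259/425) = -3828 + 2*(2384/425)/(-1441/425) = -3828 + 2*(-425/1441)*(2384/425) = -3828 - 4768/1441 = -5520916/1441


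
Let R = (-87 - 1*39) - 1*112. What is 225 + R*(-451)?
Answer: 107563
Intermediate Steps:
R = -238 (R = (-87 - 39) - 112 = -126 - 112 = -238)
225 + R*(-451) = 225 - 238*(-451) = 225 + 107338 = 107563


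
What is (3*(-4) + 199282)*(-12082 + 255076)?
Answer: 48421414380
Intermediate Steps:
(3*(-4) + 199282)*(-12082 + 255076) = (-12 + 199282)*242994 = 199270*242994 = 48421414380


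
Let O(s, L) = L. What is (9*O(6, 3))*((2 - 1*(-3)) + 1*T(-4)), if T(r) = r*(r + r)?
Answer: 999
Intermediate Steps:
T(r) = 2*r**2 (T(r) = r*(2*r) = 2*r**2)
(9*O(6, 3))*((2 - 1*(-3)) + 1*T(-4)) = (9*3)*((2 - 1*(-3)) + 1*(2*(-4)**2)) = 27*((2 + 3) + 1*(2*16)) = 27*(5 + 1*32) = 27*(5 + 32) = 27*37 = 999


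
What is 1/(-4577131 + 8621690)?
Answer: 1/4044559 ≈ 2.4725e-7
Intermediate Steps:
1/(-4577131 + 8621690) = 1/4044559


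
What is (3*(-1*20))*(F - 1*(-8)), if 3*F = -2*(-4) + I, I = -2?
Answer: -600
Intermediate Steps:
F = 2 (F = (-2*(-4) - 2)/3 = (8 - 2)/3 = (1/3)*6 = 2)
(3*(-1*20))*(F - 1*(-8)) = (3*(-1*20))*(2 - 1*(-8)) = (3*(-20))*(2 + 8) = -60*10 = -600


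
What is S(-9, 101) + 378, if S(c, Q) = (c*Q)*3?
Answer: -2349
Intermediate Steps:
S(c, Q) = 3*Q*c (S(c, Q) = (Q*c)*3 = 3*Q*c)
S(-9, 101) + 378 = 3*101*(-9) + 378 = -2727 + 378 = -2349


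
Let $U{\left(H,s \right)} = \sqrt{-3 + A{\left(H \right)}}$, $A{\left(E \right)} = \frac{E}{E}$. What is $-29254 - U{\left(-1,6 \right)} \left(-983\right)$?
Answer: $-29254 + 983 i \sqrt{2} \approx -29254.0 + 1390.2 i$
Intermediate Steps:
$A{\left(E \right)} = 1$
$U{\left(H,s \right)} = i \sqrt{2}$ ($U{\left(H,s \right)} = \sqrt{-3 + 1} = \sqrt{-2} = i \sqrt{2}$)
$-29254 - U{\left(-1,6 \right)} \left(-983\right) = -29254 - i \sqrt{2} \left(-983\right) = -29254 - - 983 i \sqrt{2} = -29254 + 983 i \sqrt{2}$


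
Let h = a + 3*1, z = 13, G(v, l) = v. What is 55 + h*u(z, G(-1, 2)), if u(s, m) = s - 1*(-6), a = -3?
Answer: 55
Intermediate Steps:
u(s, m) = 6 + s (u(s, m) = s + 6 = 6 + s)
h = 0 (h = -3 + 3*1 = -3 + 3 = 0)
55 + h*u(z, G(-1, 2)) = 55 + 0*(6 + 13) = 55 + 0*19 = 55 + 0 = 55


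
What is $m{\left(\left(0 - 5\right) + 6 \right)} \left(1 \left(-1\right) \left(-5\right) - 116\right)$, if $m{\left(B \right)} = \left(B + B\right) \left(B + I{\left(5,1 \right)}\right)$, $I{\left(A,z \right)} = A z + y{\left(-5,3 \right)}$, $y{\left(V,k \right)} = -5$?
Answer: $-222$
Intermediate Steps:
$I{\left(A,z \right)} = -5 + A z$ ($I{\left(A,z \right)} = A z - 5 = -5 + A z$)
$m{\left(B \right)} = 2 B^{2}$ ($m{\left(B \right)} = \left(B + B\right) \left(B + \left(-5 + 5 \cdot 1\right)\right) = 2 B \left(B + \left(-5 + 5\right)\right) = 2 B \left(B + 0\right) = 2 B B = 2 B^{2}$)
$m{\left(\left(0 - 5\right) + 6 \right)} \left(1 \left(-1\right) \left(-5\right) - 116\right) = 2 \left(\left(0 - 5\right) + 6\right)^{2} \left(1 \left(-1\right) \left(-5\right) - 116\right) = 2 \left(-5 + 6\right)^{2} \left(\left(-1\right) \left(-5\right) - 116\right) = 2 \cdot 1^{2} \left(5 - 116\right) = 2 \cdot 1 \left(-111\right) = 2 \left(-111\right) = -222$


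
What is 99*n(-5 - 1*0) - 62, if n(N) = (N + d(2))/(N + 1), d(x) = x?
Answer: 49/4 ≈ 12.250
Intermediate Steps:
n(N) = (2 + N)/(1 + N) (n(N) = (N + 2)/(N + 1) = (2 + N)/(1 + N))
99*n(-5 - 1*0) - 62 = 99*((2 + (-5 - 1*0))/(1 + (-5 - 1*0))) - 62 = 99*((2 + (-5 + 0))/(1 + (-5 + 0))) - 62 = 99*((2 - 5)/(1 - 5)) - 62 = 99*(-3/(-4)) - 62 = 99*(-1/4*(-3)) - 62 = 99*(3/4) - 62 = 297/4 - 62 = 49/4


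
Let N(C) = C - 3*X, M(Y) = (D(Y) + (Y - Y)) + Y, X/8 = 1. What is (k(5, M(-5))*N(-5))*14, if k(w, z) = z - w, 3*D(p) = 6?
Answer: 3248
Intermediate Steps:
X = 8 (X = 8*1 = 8)
D(p) = 2 (D(p) = (⅓)*6 = 2)
M(Y) = 2 + Y (M(Y) = (2 + (Y - Y)) + Y = (2 + 0) + Y = 2 + Y)
N(C) = -24 + C (N(C) = C - 3*8 = C - 24 = -24 + C)
(k(5, M(-5))*N(-5))*14 = (((2 - 5) - 1*5)*(-24 - 5))*14 = ((-3 - 5)*(-29))*14 = -8*(-29)*14 = 232*14 = 3248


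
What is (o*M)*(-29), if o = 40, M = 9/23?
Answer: -10440/23 ≈ -453.91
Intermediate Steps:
M = 9/23 (M = 9*(1/23) = 9/23 ≈ 0.39130)
(o*M)*(-29) = (40*(9/23))*(-29) = (360/23)*(-29) = -10440/23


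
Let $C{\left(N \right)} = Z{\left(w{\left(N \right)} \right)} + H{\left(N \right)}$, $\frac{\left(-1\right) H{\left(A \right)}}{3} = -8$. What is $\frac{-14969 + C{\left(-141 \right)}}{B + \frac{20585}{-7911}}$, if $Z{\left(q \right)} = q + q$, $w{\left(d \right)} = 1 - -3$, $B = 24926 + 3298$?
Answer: $- \frac{118166607}{223259479} \approx -0.52928$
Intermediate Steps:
$B = 28224$
$w{\left(d \right)} = 4$ ($w{\left(d \right)} = 1 + 3 = 4$)
$H{\left(A \right)} = 24$ ($H{\left(A \right)} = \left(-3\right) \left(-8\right) = 24$)
$Z{\left(q \right)} = 2 q$
$C{\left(N \right)} = 32$ ($C{\left(N \right)} = 2 \cdot 4 + 24 = 8 + 24 = 32$)
$\frac{-14969 + C{\left(-141 \right)}}{B + \frac{20585}{-7911}} = \frac{-14969 + 32}{28224 + \frac{20585}{-7911}} = - \frac{14937}{28224 + 20585 \left(- \frac{1}{7911}\right)} = - \frac{14937}{28224 - \frac{20585}{7911}} = - \frac{14937}{\frac{223259479}{7911}} = \left(-14937\right) \frac{7911}{223259479} = - \frac{118166607}{223259479}$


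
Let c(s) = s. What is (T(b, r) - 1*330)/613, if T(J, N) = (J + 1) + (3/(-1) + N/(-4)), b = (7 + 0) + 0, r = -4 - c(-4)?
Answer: -325/613 ≈ -0.53018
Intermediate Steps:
r = 0 (r = -4 - 1*(-4) = -4 + 4 = 0)
b = 7 (b = 7 + 0 = 7)
T(J, N) = -2 + J - N/4 (T(J, N) = (1 + J) + (3*(-1) + N*(-¼)) = (1 + J) + (-3 - N/4) = -2 + J - N/4)
(T(b, r) - 1*330)/613 = ((-2 + 7 - ¼*0) - 1*330)/613 = ((-2 + 7 + 0) - 330)*(1/613) = (5 - 330)*(1/613) = -325*1/613 = -325/613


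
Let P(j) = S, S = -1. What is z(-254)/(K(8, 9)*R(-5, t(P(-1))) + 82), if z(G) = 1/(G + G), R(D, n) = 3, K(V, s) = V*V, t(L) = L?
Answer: -1/139192 ≈ -7.1843e-6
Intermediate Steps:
P(j) = -1
K(V, s) = V²
z(G) = 1/(2*G)
z(-254)/(K(8, 9)*R(-5, t(P(-1))) + 82) = ((½)/(-254))/(8²*3 + 82) = ((½)*(-1/254))/(64*3 + 82) = -1/(508*(192 + 82)) = -1/508/274 = -1/508*1/274 = -1/139192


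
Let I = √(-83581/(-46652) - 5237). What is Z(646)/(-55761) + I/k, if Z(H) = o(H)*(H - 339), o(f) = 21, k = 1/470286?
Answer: -2149/18587 + 235143*I*√2848488814209/11663 ≈ -0.11562 + 3.4027e+7*I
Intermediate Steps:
k = 1/470286 ≈ 2.1264e-6
I = I*√2848488814209/23326 (I = √(-83581*(-1/46652) - 5237) = √(83581/46652 - 5237) = √(-244232943/46652) = I*√2848488814209/23326 ≈ 72.355*I)
Z(H) = -7119 + 21*H (Z(H) = 21*(H - 339) = 21*(-339 + H) = -7119 + 21*H)
Z(646)/(-55761) + I/k = (-7119 + 21*646)/(-55761) + (I*√2848488814209/23326)/(1/470286) = (-7119 + 13566)*(-1/55761) + (I*√2848488814209/23326)*470286 = 6447*(-1/55761) + 235143*I*√2848488814209/11663 = -2149/18587 + 235143*I*√2848488814209/11663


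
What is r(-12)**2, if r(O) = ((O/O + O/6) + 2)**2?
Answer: 1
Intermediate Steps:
r(O) = (3 + O/6)**2 (r(O) = ((1 + O*(1/6)) + 2)**2 = ((1 + O/6) + 2)**2 = (3 + O/6)**2)
r(-12)**2 = ((18 - 12)**2/36)**2 = ((1/36)*6**2)**2 = ((1/36)*36)**2 = 1**2 = 1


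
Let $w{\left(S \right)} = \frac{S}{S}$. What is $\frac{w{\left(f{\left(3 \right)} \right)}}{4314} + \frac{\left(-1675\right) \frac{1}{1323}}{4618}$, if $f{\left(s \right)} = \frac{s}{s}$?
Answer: $- \frac{93028}{2196406233} \approx -4.2355 \cdot 10^{-5}$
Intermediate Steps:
$f{\left(s \right)} = 1$
$w{\left(S \right)} = 1$
$\frac{w{\left(f{\left(3 \right)} \right)}}{4314} + \frac{\left(-1675\right) \frac{1}{1323}}{4618} = 1 \cdot \frac{1}{4314} + \frac{\left(-1675\right) \frac{1}{1323}}{4618} = 1 \cdot \frac{1}{4314} + \left(-1675\right) \frac{1}{1323} \cdot \frac{1}{4618} = \frac{1}{4314} - \frac{1675}{6109614} = - \frac{93028}{2196406233}$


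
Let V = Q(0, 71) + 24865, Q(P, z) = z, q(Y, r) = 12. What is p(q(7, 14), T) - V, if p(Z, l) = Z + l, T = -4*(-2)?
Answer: -24916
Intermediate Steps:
V = 24936 (V = 71 + 24865 = 24936)
T = 8
p(q(7, 14), T) - V = (12 + 8) - 1*24936 = 20 - 24936 = -24916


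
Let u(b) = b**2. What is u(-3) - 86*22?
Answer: -1883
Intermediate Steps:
u(-3) - 86*22 = (-3)**2 - 86*22 = 9 - 1892 = -1883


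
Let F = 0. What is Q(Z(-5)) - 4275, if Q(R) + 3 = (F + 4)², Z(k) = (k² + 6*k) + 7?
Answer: -4262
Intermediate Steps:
Z(k) = 7 + k² + 6*k
Q(R) = 13 (Q(R) = -3 + (0 + 4)² = -3 + 4² = -3 + 16 = 13)
Q(Z(-5)) - 4275 = 13 - 4275 = -4262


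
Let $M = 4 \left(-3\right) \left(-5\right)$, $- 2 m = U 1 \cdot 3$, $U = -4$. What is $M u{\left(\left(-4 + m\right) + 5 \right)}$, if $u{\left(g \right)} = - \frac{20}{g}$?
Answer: $- \frac{1200}{7} \approx -171.43$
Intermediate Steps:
$m = 6$ ($m = - \frac{\left(-4\right) 1 \cdot 3}{2} = - \frac{\left(-4\right) 3}{2} = \left(- \frac{1}{2}\right) \left(-12\right) = 6$)
$M = 60$ ($M = \left(-12\right) \left(-5\right) = 60$)
$M u{\left(\left(-4 + m\right) + 5 \right)} = 60 \left(- \frac{20}{\left(-4 + 6\right) + 5}\right) = 60 \left(- \frac{20}{2 + 5}\right) = 60 \left(- \frac{20}{7}\right) = - \frac{1200}{7}$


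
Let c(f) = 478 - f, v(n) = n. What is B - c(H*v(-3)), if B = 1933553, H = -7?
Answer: 1933096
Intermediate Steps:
B - c(H*v(-3)) = 1933553 - (478 - (-7)*(-3)) = 1933553 - (478 - 1*21) = 1933553 - (478 - 21) = 1933553 - 1*457 = 1933553 - 457 = 1933096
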